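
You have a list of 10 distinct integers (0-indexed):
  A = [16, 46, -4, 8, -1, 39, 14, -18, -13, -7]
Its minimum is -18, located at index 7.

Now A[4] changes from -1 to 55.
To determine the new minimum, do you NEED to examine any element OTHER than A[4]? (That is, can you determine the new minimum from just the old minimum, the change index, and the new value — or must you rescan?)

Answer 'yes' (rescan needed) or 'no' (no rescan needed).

Old min = -18 at index 7
Change at index 4: -1 -> 55
Index 4 was NOT the min. New min = min(-18, 55). No rescan of other elements needed.
Needs rescan: no

Answer: no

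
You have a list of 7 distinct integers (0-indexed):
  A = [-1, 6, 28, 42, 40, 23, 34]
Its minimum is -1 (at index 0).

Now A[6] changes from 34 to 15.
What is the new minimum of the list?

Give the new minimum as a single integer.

Answer: -1

Derivation:
Old min = -1 (at index 0)
Change: A[6] 34 -> 15
Changed element was NOT the old min.
  New min = min(old_min, new_val) = min(-1, 15) = -1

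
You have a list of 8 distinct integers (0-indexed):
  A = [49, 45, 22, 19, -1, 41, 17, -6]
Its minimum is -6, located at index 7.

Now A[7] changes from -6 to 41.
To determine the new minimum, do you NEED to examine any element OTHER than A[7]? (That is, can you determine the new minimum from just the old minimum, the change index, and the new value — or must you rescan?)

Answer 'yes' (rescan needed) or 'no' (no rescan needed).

Answer: yes

Derivation:
Old min = -6 at index 7
Change at index 7: -6 -> 41
Index 7 WAS the min and new value 41 > old min -6. Must rescan other elements to find the new min.
Needs rescan: yes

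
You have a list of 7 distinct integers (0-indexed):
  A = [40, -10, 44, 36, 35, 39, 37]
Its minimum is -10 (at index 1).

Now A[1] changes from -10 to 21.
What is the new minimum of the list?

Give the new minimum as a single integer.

Old min = -10 (at index 1)
Change: A[1] -10 -> 21
Changed element WAS the min. Need to check: is 21 still <= all others?
  Min of remaining elements: 35
  New min = min(21, 35) = 21

Answer: 21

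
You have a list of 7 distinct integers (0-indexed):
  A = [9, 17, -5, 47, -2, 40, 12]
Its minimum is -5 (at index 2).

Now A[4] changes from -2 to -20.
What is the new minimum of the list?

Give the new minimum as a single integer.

Old min = -5 (at index 2)
Change: A[4] -2 -> -20
Changed element was NOT the old min.
  New min = min(old_min, new_val) = min(-5, -20) = -20

Answer: -20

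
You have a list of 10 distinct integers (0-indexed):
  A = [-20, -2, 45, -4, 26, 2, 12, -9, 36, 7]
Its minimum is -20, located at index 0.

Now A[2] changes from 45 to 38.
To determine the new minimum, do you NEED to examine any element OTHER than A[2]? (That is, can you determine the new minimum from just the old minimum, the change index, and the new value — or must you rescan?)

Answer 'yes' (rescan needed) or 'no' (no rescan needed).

Answer: no

Derivation:
Old min = -20 at index 0
Change at index 2: 45 -> 38
Index 2 was NOT the min. New min = min(-20, 38). No rescan of other elements needed.
Needs rescan: no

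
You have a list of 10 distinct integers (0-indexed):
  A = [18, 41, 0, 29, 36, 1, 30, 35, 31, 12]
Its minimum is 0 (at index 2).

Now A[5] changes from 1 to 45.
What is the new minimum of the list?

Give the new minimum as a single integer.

Answer: 0

Derivation:
Old min = 0 (at index 2)
Change: A[5] 1 -> 45
Changed element was NOT the old min.
  New min = min(old_min, new_val) = min(0, 45) = 0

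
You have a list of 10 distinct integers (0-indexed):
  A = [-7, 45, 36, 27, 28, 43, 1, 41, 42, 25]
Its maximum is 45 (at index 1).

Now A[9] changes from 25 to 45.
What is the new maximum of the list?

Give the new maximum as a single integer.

Answer: 45

Derivation:
Old max = 45 (at index 1)
Change: A[9] 25 -> 45
Changed element was NOT the old max.
  New max = max(old_max, new_val) = max(45, 45) = 45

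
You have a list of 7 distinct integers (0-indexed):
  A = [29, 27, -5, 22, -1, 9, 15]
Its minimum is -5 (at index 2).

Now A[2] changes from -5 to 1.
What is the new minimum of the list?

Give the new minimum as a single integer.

Old min = -5 (at index 2)
Change: A[2] -5 -> 1
Changed element WAS the min. Need to check: is 1 still <= all others?
  Min of remaining elements: -1
  New min = min(1, -1) = -1

Answer: -1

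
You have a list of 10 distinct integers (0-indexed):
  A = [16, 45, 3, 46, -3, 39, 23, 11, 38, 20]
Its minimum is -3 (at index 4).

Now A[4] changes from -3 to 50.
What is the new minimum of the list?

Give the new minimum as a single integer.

Old min = -3 (at index 4)
Change: A[4] -3 -> 50
Changed element WAS the min. Need to check: is 50 still <= all others?
  Min of remaining elements: 3
  New min = min(50, 3) = 3

Answer: 3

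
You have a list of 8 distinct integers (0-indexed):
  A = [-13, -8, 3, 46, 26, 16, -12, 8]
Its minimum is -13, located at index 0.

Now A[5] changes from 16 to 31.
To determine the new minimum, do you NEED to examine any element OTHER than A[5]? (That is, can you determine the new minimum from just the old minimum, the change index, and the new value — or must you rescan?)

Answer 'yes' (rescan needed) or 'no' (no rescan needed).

Answer: no

Derivation:
Old min = -13 at index 0
Change at index 5: 16 -> 31
Index 5 was NOT the min. New min = min(-13, 31). No rescan of other elements needed.
Needs rescan: no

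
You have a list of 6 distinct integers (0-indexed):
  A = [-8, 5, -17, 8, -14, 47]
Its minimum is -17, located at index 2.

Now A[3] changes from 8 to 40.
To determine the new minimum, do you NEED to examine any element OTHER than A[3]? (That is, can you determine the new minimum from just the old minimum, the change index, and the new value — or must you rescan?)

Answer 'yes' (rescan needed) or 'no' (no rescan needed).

Old min = -17 at index 2
Change at index 3: 8 -> 40
Index 3 was NOT the min. New min = min(-17, 40). No rescan of other elements needed.
Needs rescan: no

Answer: no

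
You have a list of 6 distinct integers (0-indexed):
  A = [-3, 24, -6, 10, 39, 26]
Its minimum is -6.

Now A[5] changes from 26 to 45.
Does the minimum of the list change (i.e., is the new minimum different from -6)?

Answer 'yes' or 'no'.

Answer: no

Derivation:
Old min = -6
Change: A[5] 26 -> 45
Changed element was NOT the min; min changes only if 45 < -6.
New min = -6; changed? no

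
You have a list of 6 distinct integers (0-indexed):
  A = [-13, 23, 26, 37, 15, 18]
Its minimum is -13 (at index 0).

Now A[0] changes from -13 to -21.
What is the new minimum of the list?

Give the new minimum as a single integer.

Answer: -21

Derivation:
Old min = -13 (at index 0)
Change: A[0] -13 -> -21
Changed element WAS the min. Need to check: is -21 still <= all others?
  Min of remaining elements: 15
  New min = min(-21, 15) = -21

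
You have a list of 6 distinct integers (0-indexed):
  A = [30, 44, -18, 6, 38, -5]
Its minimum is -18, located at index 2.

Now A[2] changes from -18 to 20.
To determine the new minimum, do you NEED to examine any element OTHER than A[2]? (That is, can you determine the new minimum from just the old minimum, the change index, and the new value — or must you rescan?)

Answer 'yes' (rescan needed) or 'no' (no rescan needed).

Old min = -18 at index 2
Change at index 2: -18 -> 20
Index 2 WAS the min and new value 20 > old min -18. Must rescan other elements to find the new min.
Needs rescan: yes

Answer: yes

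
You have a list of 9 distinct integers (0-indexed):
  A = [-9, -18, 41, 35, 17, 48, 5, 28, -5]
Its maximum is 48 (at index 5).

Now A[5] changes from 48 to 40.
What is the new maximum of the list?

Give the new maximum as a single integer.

Answer: 41

Derivation:
Old max = 48 (at index 5)
Change: A[5] 48 -> 40
Changed element WAS the max -> may need rescan.
  Max of remaining elements: 41
  New max = max(40, 41) = 41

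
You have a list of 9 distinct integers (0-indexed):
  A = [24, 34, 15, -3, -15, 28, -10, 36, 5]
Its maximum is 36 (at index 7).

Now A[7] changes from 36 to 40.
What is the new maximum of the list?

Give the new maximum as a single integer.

Old max = 36 (at index 7)
Change: A[7] 36 -> 40
Changed element WAS the max -> may need rescan.
  Max of remaining elements: 34
  New max = max(40, 34) = 40

Answer: 40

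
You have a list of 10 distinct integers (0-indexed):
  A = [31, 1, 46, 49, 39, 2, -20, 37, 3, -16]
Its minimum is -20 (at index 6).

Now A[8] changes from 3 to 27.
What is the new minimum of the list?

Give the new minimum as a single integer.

Answer: -20

Derivation:
Old min = -20 (at index 6)
Change: A[8] 3 -> 27
Changed element was NOT the old min.
  New min = min(old_min, new_val) = min(-20, 27) = -20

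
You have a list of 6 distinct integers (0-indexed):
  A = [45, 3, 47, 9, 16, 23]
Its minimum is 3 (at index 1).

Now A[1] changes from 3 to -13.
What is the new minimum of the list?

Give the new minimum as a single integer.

Answer: -13

Derivation:
Old min = 3 (at index 1)
Change: A[1] 3 -> -13
Changed element WAS the min. Need to check: is -13 still <= all others?
  Min of remaining elements: 9
  New min = min(-13, 9) = -13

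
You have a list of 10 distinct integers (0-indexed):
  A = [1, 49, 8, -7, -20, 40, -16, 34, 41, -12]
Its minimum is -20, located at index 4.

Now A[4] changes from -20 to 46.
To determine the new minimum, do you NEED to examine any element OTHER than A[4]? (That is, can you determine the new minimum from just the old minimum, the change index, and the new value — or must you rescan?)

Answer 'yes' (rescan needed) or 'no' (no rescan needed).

Answer: yes

Derivation:
Old min = -20 at index 4
Change at index 4: -20 -> 46
Index 4 WAS the min and new value 46 > old min -20. Must rescan other elements to find the new min.
Needs rescan: yes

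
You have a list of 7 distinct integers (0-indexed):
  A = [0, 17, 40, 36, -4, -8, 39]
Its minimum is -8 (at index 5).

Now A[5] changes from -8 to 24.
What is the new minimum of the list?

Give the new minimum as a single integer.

Old min = -8 (at index 5)
Change: A[5] -8 -> 24
Changed element WAS the min. Need to check: is 24 still <= all others?
  Min of remaining elements: -4
  New min = min(24, -4) = -4

Answer: -4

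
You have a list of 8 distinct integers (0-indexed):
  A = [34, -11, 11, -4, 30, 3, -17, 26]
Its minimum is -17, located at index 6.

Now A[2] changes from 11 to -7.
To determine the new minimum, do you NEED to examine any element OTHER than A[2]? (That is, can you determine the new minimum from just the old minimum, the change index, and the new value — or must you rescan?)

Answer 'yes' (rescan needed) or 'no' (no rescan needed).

Answer: no

Derivation:
Old min = -17 at index 6
Change at index 2: 11 -> -7
Index 2 was NOT the min. New min = min(-17, -7). No rescan of other elements needed.
Needs rescan: no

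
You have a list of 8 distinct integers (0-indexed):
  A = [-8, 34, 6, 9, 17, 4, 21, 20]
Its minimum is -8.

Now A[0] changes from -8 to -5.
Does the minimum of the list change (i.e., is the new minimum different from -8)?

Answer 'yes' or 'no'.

Old min = -8
Change: A[0] -8 -> -5
Changed element was the min; new min must be rechecked.
New min = -5; changed? yes

Answer: yes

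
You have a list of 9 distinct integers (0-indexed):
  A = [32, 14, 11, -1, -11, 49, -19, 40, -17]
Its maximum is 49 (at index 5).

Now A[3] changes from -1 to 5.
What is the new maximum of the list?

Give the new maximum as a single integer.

Answer: 49

Derivation:
Old max = 49 (at index 5)
Change: A[3] -1 -> 5
Changed element was NOT the old max.
  New max = max(old_max, new_val) = max(49, 5) = 49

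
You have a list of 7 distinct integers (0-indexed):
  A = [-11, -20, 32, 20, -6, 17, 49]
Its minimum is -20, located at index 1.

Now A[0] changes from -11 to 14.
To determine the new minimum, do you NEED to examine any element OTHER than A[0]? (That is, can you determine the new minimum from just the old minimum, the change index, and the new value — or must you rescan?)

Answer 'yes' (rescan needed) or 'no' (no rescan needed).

Answer: no

Derivation:
Old min = -20 at index 1
Change at index 0: -11 -> 14
Index 0 was NOT the min. New min = min(-20, 14). No rescan of other elements needed.
Needs rescan: no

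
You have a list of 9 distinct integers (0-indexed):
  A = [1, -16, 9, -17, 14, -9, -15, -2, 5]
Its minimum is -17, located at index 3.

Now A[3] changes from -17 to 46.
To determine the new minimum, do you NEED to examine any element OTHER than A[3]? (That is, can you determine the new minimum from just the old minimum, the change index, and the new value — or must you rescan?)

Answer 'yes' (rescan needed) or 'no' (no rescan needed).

Old min = -17 at index 3
Change at index 3: -17 -> 46
Index 3 WAS the min and new value 46 > old min -17. Must rescan other elements to find the new min.
Needs rescan: yes

Answer: yes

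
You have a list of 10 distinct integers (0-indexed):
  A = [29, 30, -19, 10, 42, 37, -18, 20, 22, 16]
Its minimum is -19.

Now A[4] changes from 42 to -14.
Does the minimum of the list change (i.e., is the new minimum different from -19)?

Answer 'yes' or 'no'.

Old min = -19
Change: A[4] 42 -> -14
Changed element was NOT the min; min changes only if -14 < -19.
New min = -19; changed? no

Answer: no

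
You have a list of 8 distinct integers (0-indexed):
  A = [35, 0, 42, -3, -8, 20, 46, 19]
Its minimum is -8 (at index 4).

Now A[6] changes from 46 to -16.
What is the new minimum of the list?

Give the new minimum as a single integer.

Answer: -16

Derivation:
Old min = -8 (at index 4)
Change: A[6] 46 -> -16
Changed element was NOT the old min.
  New min = min(old_min, new_val) = min(-8, -16) = -16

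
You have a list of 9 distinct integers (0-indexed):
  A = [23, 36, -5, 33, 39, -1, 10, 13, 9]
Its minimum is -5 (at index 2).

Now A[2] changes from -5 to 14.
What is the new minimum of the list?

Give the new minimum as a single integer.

Answer: -1

Derivation:
Old min = -5 (at index 2)
Change: A[2] -5 -> 14
Changed element WAS the min. Need to check: is 14 still <= all others?
  Min of remaining elements: -1
  New min = min(14, -1) = -1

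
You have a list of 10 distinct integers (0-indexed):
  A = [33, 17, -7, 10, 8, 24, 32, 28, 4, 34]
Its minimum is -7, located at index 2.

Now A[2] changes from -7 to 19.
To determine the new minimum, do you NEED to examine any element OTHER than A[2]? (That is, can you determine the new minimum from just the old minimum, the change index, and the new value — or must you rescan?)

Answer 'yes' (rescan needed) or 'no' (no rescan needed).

Answer: yes

Derivation:
Old min = -7 at index 2
Change at index 2: -7 -> 19
Index 2 WAS the min and new value 19 > old min -7. Must rescan other elements to find the new min.
Needs rescan: yes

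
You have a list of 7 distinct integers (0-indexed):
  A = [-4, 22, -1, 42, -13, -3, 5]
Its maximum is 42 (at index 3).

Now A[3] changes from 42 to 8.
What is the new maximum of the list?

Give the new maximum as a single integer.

Answer: 22

Derivation:
Old max = 42 (at index 3)
Change: A[3] 42 -> 8
Changed element WAS the max -> may need rescan.
  Max of remaining elements: 22
  New max = max(8, 22) = 22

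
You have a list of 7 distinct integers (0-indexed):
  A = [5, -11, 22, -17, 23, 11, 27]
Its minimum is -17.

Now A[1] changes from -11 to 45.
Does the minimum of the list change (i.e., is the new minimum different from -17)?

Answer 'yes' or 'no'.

Old min = -17
Change: A[1] -11 -> 45
Changed element was NOT the min; min changes only if 45 < -17.
New min = -17; changed? no

Answer: no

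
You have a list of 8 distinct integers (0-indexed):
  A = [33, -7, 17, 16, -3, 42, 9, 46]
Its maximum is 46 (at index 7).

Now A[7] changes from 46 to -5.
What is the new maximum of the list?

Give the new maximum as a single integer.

Answer: 42

Derivation:
Old max = 46 (at index 7)
Change: A[7] 46 -> -5
Changed element WAS the max -> may need rescan.
  Max of remaining elements: 42
  New max = max(-5, 42) = 42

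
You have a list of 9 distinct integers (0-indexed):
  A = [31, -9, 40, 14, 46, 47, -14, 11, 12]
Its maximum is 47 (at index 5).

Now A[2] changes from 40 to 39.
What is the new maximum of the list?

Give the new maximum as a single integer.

Answer: 47

Derivation:
Old max = 47 (at index 5)
Change: A[2] 40 -> 39
Changed element was NOT the old max.
  New max = max(old_max, new_val) = max(47, 39) = 47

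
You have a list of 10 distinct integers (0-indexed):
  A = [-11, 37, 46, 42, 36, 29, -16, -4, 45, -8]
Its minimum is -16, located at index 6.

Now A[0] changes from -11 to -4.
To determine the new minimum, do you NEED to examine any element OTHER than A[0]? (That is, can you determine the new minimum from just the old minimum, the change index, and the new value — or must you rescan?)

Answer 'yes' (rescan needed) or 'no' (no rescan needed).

Old min = -16 at index 6
Change at index 0: -11 -> -4
Index 0 was NOT the min. New min = min(-16, -4). No rescan of other elements needed.
Needs rescan: no

Answer: no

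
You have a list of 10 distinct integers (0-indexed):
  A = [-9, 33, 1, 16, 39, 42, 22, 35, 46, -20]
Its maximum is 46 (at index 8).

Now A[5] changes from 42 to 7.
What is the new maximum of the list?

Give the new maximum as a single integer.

Old max = 46 (at index 8)
Change: A[5] 42 -> 7
Changed element was NOT the old max.
  New max = max(old_max, new_val) = max(46, 7) = 46

Answer: 46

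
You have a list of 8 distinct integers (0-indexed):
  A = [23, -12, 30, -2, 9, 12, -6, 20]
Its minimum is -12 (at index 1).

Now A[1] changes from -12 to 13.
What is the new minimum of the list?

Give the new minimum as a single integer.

Old min = -12 (at index 1)
Change: A[1] -12 -> 13
Changed element WAS the min. Need to check: is 13 still <= all others?
  Min of remaining elements: -6
  New min = min(13, -6) = -6

Answer: -6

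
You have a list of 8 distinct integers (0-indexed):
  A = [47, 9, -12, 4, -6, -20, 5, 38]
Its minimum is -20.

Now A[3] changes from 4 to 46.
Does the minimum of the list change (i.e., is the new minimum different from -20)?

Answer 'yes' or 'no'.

Answer: no

Derivation:
Old min = -20
Change: A[3] 4 -> 46
Changed element was NOT the min; min changes only if 46 < -20.
New min = -20; changed? no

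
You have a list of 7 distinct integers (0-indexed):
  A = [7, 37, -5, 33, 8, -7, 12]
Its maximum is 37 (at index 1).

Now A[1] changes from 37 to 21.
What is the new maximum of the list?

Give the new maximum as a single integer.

Answer: 33

Derivation:
Old max = 37 (at index 1)
Change: A[1] 37 -> 21
Changed element WAS the max -> may need rescan.
  Max of remaining elements: 33
  New max = max(21, 33) = 33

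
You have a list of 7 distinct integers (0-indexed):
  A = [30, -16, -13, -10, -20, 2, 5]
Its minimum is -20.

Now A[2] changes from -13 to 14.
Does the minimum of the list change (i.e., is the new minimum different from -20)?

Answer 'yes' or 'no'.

Answer: no

Derivation:
Old min = -20
Change: A[2] -13 -> 14
Changed element was NOT the min; min changes only if 14 < -20.
New min = -20; changed? no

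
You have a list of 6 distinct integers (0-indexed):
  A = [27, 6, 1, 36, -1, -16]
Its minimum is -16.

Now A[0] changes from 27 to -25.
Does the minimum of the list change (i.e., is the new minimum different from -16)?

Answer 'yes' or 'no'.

Answer: yes

Derivation:
Old min = -16
Change: A[0] 27 -> -25
Changed element was NOT the min; min changes only if -25 < -16.
New min = -25; changed? yes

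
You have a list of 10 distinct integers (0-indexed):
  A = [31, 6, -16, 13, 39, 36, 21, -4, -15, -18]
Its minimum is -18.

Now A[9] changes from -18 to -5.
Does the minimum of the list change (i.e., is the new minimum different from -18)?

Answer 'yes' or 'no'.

Old min = -18
Change: A[9] -18 -> -5
Changed element was the min; new min must be rechecked.
New min = -16; changed? yes

Answer: yes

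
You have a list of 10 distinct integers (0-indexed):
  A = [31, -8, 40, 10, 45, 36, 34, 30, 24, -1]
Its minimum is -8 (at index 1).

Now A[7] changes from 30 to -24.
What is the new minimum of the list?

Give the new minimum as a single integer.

Old min = -8 (at index 1)
Change: A[7] 30 -> -24
Changed element was NOT the old min.
  New min = min(old_min, new_val) = min(-8, -24) = -24

Answer: -24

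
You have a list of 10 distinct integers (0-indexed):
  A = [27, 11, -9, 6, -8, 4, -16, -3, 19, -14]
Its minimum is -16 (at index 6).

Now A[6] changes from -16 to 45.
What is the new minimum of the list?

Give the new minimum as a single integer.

Old min = -16 (at index 6)
Change: A[6] -16 -> 45
Changed element WAS the min. Need to check: is 45 still <= all others?
  Min of remaining elements: -14
  New min = min(45, -14) = -14

Answer: -14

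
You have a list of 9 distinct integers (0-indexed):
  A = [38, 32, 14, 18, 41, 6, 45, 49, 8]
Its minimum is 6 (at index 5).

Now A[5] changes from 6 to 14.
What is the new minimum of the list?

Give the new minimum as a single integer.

Answer: 8

Derivation:
Old min = 6 (at index 5)
Change: A[5] 6 -> 14
Changed element WAS the min. Need to check: is 14 still <= all others?
  Min of remaining elements: 8
  New min = min(14, 8) = 8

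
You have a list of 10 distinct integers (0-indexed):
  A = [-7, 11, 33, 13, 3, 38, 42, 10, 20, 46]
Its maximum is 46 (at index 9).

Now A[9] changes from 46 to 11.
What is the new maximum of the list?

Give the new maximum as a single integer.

Old max = 46 (at index 9)
Change: A[9] 46 -> 11
Changed element WAS the max -> may need rescan.
  Max of remaining elements: 42
  New max = max(11, 42) = 42

Answer: 42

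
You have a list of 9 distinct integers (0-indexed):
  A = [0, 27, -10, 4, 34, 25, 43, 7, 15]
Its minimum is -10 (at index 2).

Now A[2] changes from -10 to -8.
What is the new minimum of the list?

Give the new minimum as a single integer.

Old min = -10 (at index 2)
Change: A[2] -10 -> -8
Changed element WAS the min. Need to check: is -8 still <= all others?
  Min of remaining elements: 0
  New min = min(-8, 0) = -8

Answer: -8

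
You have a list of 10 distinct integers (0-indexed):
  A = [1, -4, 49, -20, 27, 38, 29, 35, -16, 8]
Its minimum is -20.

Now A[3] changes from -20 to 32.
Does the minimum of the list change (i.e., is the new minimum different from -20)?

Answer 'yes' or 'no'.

Answer: yes

Derivation:
Old min = -20
Change: A[3] -20 -> 32
Changed element was the min; new min must be rechecked.
New min = -16; changed? yes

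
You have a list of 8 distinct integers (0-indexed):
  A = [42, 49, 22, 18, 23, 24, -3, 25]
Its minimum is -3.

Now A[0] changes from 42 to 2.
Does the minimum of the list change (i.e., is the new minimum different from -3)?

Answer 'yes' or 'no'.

Answer: no

Derivation:
Old min = -3
Change: A[0] 42 -> 2
Changed element was NOT the min; min changes only if 2 < -3.
New min = -3; changed? no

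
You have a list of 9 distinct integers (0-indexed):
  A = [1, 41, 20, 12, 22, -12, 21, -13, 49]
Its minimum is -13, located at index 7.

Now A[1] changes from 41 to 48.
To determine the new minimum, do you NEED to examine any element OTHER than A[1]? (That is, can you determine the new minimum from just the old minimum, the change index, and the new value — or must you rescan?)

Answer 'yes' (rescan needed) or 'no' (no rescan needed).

Answer: no

Derivation:
Old min = -13 at index 7
Change at index 1: 41 -> 48
Index 1 was NOT the min. New min = min(-13, 48). No rescan of other elements needed.
Needs rescan: no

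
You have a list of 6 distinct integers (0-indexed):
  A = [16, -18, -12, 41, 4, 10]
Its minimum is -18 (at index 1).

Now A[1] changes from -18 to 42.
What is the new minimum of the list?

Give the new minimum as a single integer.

Old min = -18 (at index 1)
Change: A[1] -18 -> 42
Changed element WAS the min. Need to check: is 42 still <= all others?
  Min of remaining elements: -12
  New min = min(42, -12) = -12

Answer: -12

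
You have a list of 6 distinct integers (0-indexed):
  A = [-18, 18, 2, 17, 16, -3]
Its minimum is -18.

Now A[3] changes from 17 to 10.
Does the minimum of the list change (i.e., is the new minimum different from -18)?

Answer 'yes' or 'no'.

Old min = -18
Change: A[3] 17 -> 10
Changed element was NOT the min; min changes only if 10 < -18.
New min = -18; changed? no

Answer: no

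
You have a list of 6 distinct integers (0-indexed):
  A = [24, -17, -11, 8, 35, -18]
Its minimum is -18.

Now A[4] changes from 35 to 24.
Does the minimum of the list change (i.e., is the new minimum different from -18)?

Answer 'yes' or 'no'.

Old min = -18
Change: A[4] 35 -> 24
Changed element was NOT the min; min changes only if 24 < -18.
New min = -18; changed? no

Answer: no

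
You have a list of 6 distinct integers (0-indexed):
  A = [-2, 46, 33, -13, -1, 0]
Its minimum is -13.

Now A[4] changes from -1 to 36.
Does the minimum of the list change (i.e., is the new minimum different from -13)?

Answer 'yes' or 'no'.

Old min = -13
Change: A[4] -1 -> 36
Changed element was NOT the min; min changes only if 36 < -13.
New min = -13; changed? no

Answer: no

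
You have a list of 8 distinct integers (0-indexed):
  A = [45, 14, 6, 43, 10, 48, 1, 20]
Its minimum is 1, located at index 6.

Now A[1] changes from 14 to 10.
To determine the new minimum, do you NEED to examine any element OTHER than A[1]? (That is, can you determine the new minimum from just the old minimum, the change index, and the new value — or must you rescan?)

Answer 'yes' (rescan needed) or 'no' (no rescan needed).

Answer: no

Derivation:
Old min = 1 at index 6
Change at index 1: 14 -> 10
Index 1 was NOT the min. New min = min(1, 10). No rescan of other elements needed.
Needs rescan: no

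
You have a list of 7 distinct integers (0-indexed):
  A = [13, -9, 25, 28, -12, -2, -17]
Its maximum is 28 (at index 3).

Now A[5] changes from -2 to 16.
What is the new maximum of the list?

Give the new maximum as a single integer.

Old max = 28 (at index 3)
Change: A[5] -2 -> 16
Changed element was NOT the old max.
  New max = max(old_max, new_val) = max(28, 16) = 28

Answer: 28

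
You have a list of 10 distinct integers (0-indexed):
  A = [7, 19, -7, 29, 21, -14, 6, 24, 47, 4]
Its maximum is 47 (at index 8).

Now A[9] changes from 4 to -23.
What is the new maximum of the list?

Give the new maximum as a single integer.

Answer: 47

Derivation:
Old max = 47 (at index 8)
Change: A[9] 4 -> -23
Changed element was NOT the old max.
  New max = max(old_max, new_val) = max(47, -23) = 47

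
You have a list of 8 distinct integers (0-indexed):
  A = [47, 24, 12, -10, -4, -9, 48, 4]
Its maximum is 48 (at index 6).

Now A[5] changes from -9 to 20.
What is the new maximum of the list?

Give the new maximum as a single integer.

Old max = 48 (at index 6)
Change: A[5] -9 -> 20
Changed element was NOT the old max.
  New max = max(old_max, new_val) = max(48, 20) = 48

Answer: 48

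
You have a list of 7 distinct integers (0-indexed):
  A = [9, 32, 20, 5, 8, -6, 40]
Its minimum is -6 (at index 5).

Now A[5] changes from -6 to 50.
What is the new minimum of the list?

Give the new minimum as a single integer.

Old min = -6 (at index 5)
Change: A[5] -6 -> 50
Changed element WAS the min. Need to check: is 50 still <= all others?
  Min of remaining elements: 5
  New min = min(50, 5) = 5

Answer: 5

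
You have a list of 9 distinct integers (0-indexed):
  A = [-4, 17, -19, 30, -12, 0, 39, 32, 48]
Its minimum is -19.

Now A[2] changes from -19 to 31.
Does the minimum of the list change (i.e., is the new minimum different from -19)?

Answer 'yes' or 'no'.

Answer: yes

Derivation:
Old min = -19
Change: A[2] -19 -> 31
Changed element was the min; new min must be rechecked.
New min = -12; changed? yes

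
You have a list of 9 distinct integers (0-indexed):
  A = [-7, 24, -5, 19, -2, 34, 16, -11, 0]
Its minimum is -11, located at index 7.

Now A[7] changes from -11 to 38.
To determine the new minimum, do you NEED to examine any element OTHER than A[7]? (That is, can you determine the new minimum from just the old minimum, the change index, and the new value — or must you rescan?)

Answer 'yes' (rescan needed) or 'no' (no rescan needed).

Old min = -11 at index 7
Change at index 7: -11 -> 38
Index 7 WAS the min and new value 38 > old min -11. Must rescan other elements to find the new min.
Needs rescan: yes

Answer: yes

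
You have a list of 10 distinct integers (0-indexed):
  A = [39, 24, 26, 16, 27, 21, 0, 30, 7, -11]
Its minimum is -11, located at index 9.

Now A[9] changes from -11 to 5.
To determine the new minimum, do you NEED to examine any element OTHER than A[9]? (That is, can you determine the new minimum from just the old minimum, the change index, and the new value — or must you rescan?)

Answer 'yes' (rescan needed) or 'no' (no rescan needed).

Old min = -11 at index 9
Change at index 9: -11 -> 5
Index 9 WAS the min and new value 5 > old min -11. Must rescan other elements to find the new min.
Needs rescan: yes

Answer: yes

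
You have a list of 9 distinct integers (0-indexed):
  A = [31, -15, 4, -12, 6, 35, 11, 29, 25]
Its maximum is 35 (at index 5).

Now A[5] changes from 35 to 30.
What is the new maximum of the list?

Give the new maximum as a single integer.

Old max = 35 (at index 5)
Change: A[5] 35 -> 30
Changed element WAS the max -> may need rescan.
  Max of remaining elements: 31
  New max = max(30, 31) = 31

Answer: 31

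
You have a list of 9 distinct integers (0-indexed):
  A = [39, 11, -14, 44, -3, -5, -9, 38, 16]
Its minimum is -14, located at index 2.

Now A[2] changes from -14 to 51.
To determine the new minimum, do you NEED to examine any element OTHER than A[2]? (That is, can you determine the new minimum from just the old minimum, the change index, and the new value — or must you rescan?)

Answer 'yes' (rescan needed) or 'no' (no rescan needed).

Answer: yes

Derivation:
Old min = -14 at index 2
Change at index 2: -14 -> 51
Index 2 WAS the min and new value 51 > old min -14. Must rescan other elements to find the new min.
Needs rescan: yes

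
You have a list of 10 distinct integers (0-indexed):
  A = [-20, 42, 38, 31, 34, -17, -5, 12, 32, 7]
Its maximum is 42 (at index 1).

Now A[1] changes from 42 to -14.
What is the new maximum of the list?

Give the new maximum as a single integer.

Answer: 38

Derivation:
Old max = 42 (at index 1)
Change: A[1] 42 -> -14
Changed element WAS the max -> may need rescan.
  Max of remaining elements: 38
  New max = max(-14, 38) = 38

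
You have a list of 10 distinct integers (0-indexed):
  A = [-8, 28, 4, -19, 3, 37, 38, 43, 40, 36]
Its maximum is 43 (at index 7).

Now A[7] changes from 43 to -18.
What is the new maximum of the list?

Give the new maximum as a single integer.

Answer: 40

Derivation:
Old max = 43 (at index 7)
Change: A[7] 43 -> -18
Changed element WAS the max -> may need rescan.
  Max of remaining elements: 40
  New max = max(-18, 40) = 40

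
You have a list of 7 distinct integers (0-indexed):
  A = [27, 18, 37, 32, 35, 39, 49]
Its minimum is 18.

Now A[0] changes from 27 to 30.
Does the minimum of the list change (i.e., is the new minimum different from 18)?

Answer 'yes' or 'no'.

Old min = 18
Change: A[0] 27 -> 30
Changed element was NOT the min; min changes only if 30 < 18.
New min = 18; changed? no

Answer: no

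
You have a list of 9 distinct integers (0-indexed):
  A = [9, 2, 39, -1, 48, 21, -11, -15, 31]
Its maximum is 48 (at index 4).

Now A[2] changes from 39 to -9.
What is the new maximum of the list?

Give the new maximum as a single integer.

Answer: 48

Derivation:
Old max = 48 (at index 4)
Change: A[2] 39 -> -9
Changed element was NOT the old max.
  New max = max(old_max, new_val) = max(48, -9) = 48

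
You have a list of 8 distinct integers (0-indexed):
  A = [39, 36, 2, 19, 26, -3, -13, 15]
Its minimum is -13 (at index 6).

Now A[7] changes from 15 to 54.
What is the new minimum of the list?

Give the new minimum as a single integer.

Old min = -13 (at index 6)
Change: A[7] 15 -> 54
Changed element was NOT the old min.
  New min = min(old_min, new_val) = min(-13, 54) = -13

Answer: -13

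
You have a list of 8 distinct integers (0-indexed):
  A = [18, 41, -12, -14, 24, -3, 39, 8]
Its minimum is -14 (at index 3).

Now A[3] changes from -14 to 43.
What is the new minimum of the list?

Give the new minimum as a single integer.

Answer: -12

Derivation:
Old min = -14 (at index 3)
Change: A[3] -14 -> 43
Changed element WAS the min. Need to check: is 43 still <= all others?
  Min of remaining elements: -12
  New min = min(43, -12) = -12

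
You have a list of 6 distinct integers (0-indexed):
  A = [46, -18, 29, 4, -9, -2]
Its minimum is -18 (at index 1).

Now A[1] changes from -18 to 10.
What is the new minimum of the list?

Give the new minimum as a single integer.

Old min = -18 (at index 1)
Change: A[1] -18 -> 10
Changed element WAS the min. Need to check: is 10 still <= all others?
  Min of remaining elements: -9
  New min = min(10, -9) = -9

Answer: -9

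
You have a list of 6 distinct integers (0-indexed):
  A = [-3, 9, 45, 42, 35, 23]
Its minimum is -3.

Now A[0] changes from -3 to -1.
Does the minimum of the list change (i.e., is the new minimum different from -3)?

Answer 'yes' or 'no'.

Answer: yes

Derivation:
Old min = -3
Change: A[0] -3 -> -1
Changed element was the min; new min must be rechecked.
New min = -1; changed? yes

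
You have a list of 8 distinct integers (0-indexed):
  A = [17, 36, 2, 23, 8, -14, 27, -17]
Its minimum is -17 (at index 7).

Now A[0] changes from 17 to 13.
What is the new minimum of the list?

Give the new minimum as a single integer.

Answer: -17

Derivation:
Old min = -17 (at index 7)
Change: A[0] 17 -> 13
Changed element was NOT the old min.
  New min = min(old_min, new_val) = min(-17, 13) = -17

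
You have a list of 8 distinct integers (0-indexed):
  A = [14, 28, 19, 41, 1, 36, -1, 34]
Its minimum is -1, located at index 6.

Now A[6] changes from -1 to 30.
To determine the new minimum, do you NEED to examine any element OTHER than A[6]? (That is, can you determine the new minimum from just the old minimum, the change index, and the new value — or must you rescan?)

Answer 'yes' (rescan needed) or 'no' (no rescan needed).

Old min = -1 at index 6
Change at index 6: -1 -> 30
Index 6 WAS the min and new value 30 > old min -1. Must rescan other elements to find the new min.
Needs rescan: yes

Answer: yes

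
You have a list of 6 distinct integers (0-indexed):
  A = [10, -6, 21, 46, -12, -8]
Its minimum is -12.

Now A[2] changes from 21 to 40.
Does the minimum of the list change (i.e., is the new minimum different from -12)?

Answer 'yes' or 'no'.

Old min = -12
Change: A[2] 21 -> 40
Changed element was NOT the min; min changes only if 40 < -12.
New min = -12; changed? no

Answer: no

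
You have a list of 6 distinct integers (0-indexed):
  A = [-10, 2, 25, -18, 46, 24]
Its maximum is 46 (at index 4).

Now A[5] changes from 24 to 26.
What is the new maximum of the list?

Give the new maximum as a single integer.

Answer: 46

Derivation:
Old max = 46 (at index 4)
Change: A[5] 24 -> 26
Changed element was NOT the old max.
  New max = max(old_max, new_val) = max(46, 26) = 46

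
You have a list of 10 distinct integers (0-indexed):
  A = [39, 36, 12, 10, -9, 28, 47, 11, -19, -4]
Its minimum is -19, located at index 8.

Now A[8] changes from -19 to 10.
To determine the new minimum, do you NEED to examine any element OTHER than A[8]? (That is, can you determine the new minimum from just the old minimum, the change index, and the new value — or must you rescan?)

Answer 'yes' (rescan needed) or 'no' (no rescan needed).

Answer: yes

Derivation:
Old min = -19 at index 8
Change at index 8: -19 -> 10
Index 8 WAS the min and new value 10 > old min -19. Must rescan other elements to find the new min.
Needs rescan: yes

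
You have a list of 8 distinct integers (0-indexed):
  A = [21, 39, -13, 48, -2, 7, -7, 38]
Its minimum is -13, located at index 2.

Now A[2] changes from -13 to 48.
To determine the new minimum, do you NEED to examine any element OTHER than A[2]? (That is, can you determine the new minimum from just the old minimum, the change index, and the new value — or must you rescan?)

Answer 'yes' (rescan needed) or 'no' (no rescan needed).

Answer: yes

Derivation:
Old min = -13 at index 2
Change at index 2: -13 -> 48
Index 2 WAS the min and new value 48 > old min -13. Must rescan other elements to find the new min.
Needs rescan: yes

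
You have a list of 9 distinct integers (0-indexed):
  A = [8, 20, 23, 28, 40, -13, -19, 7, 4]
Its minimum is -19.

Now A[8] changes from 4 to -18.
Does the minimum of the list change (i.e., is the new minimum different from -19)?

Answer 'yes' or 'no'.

Old min = -19
Change: A[8] 4 -> -18
Changed element was NOT the min; min changes only if -18 < -19.
New min = -19; changed? no

Answer: no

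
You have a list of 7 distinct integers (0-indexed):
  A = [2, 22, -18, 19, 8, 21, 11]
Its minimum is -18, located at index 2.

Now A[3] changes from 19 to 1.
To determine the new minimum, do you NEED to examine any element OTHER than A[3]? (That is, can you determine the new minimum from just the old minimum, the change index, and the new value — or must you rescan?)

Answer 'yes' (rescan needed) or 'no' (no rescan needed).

Answer: no

Derivation:
Old min = -18 at index 2
Change at index 3: 19 -> 1
Index 3 was NOT the min. New min = min(-18, 1). No rescan of other elements needed.
Needs rescan: no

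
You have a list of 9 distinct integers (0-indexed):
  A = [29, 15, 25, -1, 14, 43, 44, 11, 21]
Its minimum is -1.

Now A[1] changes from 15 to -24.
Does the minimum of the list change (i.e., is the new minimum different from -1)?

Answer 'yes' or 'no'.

Answer: yes

Derivation:
Old min = -1
Change: A[1] 15 -> -24
Changed element was NOT the min; min changes only if -24 < -1.
New min = -24; changed? yes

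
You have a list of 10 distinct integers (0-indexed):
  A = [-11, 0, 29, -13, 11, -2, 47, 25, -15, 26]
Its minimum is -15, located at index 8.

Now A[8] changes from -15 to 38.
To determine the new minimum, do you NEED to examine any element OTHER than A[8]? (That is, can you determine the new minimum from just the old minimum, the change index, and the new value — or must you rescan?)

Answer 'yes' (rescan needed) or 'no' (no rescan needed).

Answer: yes

Derivation:
Old min = -15 at index 8
Change at index 8: -15 -> 38
Index 8 WAS the min and new value 38 > old min -15. Must rescan other elements to find the new min.
Needs rescan: yes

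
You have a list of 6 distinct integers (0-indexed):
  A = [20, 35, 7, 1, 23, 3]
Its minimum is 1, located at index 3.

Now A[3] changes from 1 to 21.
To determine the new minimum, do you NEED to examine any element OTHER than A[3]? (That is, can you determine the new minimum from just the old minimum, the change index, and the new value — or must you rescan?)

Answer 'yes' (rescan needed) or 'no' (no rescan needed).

Old min = 1 at index 3
Change at index 3: 1 -> 21
Index 3 WAS the min and new value 21 > old min 1. Must rescan other elements to find the new min.
Needs rescan: yes

Answer: yes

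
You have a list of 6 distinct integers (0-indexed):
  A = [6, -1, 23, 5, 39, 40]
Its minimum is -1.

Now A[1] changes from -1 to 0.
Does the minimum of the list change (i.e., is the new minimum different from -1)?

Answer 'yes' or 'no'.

Old min = -1
Change: A[1] -1 -> 0
Changed element was the min; new min must be rechecked.
New min = 0; changed? yes

Answer: yes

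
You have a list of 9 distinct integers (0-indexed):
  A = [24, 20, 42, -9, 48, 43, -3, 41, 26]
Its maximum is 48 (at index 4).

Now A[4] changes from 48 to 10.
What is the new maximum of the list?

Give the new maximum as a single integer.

Old max = 48 (at index 4)
Change: A[4] 48 -> 10
Changed element WAS the max -> may need rescan.
  Max of remaining elements: 43
  New max = max(10, 43) = 43

Answer: 43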